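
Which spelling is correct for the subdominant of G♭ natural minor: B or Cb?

Cb

Each scale degree takes a distinct letter name. Degree 4 of a scale on G must use the letter C.
Cb and B are enharmonically the same pitch, but only Cb uses the letter C, so it is the correct spelling here.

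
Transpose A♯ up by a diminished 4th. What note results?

A fourth above A lands on the letter D.
A diminished fourth spans 4 semitones, so A# moves to pitch class 2. On the letter D that is D.

D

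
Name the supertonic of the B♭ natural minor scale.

C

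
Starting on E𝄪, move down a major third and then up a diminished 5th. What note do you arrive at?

G#

A major third down from E## is C## (letter C, 4 semitones down).
A diminished fifth up from C## is G# (letter G, 6 semitones up).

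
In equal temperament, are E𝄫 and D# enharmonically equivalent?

Ebb is pitch class 2; D# is pitch class 3.
The pitch classes differ (2 vs. 3), so they are not enharmonic equivalents.

No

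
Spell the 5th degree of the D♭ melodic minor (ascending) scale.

Ab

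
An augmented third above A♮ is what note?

A third above A lands on the letter C.
An augmented third spans 5 semitones, so A moves to pitch class 2. On the letter C that is C##.

C##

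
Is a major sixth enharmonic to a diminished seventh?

Yes

A major sixth spans 9 semitones; a diminished seventh spans 9.
They are enharmonically equivalent.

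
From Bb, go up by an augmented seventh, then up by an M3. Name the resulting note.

C##

An augmented seventh up from Bb is A# (letter A, 12 semitones up).
A major third up from A# is C## (letter C, 4 semitones up).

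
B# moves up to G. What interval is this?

diminished sixth

Counting letters B–C–D–E–F–G gives a sixth.
B#→G = 7 semitones, 2 narrower than the major sixth (9), so diminished.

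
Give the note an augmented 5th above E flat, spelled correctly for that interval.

E up a perfect fifth is B, so the target letter is B.
From Eb, an augmented fifth is 8 semitones up: B.

B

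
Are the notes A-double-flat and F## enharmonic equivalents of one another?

Yes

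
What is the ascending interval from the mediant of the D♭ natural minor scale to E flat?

The mediant of Db natural minor is Fb.
Fb up to Eb: letters F→E make it a seventh; 11 semitones makes it major.

major seventh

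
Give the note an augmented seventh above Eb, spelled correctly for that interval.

D#

A seventh above E lands on the letter D.
An augmented seventh spans 12 semitones, so Eb moves to pitch class 3. On the letter D that is D#.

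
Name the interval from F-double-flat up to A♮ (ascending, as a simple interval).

doubly augmented third

Counting letters F–G–A gives a third.
Fbb→A = 6 semitones, 2 wider than the major third (4), so doubly augmented.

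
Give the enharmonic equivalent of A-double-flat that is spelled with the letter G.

G

Plain G sits at the same pitch as Abb, so on the letter G the same pitch needs a natural: G.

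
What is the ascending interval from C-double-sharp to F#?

diminished fourth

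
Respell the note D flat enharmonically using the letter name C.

C#

Plain C sits 1 semitone below Db, so on the letter C the same pitch needs a sharp: C#.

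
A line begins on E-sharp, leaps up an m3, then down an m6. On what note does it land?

B#

A minor third up from E# is G# (letter G, 3 semitones up).
A minor sixth down from G# is B# (letter B, 8 semitones down).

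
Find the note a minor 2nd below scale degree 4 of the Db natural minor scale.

Scale degree 4 of Db natural minor is Gb.
A minor second (1 semitone) below Gb lands on the letter F, giving F.

F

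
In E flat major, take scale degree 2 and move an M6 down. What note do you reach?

Ab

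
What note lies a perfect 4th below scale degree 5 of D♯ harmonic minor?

Scale degree 5 of D# harmonic minor is A#.
A perfect fourth (5 semitones) below A# lands on the letter E, giving E#.

E#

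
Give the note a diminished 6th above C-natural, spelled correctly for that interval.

A sixth above C lands on the letter A.
A diminished sixth spans 7 semitones, so C moves to pitch class 7. On the letter A that is Abb.

Abb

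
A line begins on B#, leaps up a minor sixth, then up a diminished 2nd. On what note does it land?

Ab

A minor sixth up from B# is G# (letter G, 8 semitones up).
A diminished second up from G# is Ab (letter A, 0 semitones up).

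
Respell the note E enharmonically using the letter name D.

D##

Plain D sits 2 semitones below E, so on the letter D the same pitch needs a double sharp: D##.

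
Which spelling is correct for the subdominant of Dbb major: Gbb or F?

Gbb

Each scale degree takes a distinct letter name. Degree 4 of a scale on D must use the letter G.
Gbb and F are enharmonically the same pitch, but only Gbb uses the letter G, so it is the correct spelling here.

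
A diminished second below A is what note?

G##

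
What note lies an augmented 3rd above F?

A#

F up a major third is A, so the target letter is A.
From F, an augmented third is 5 semitones up: A#.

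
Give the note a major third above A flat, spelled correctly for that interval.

C

A third above A lands on the letter C.
A major third spans 4 semitones, so Ab moves to pitch class 0. On the letter C that is C.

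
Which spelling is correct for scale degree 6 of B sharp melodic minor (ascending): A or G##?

G##

Each scale degree takes a distinct letter name. Degree 6 of a scale on B must use the letter G.
G## and A are enharmonically the same pitch, but only G## uses the letter G, so it is the correct spelling here.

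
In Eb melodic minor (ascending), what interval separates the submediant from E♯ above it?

The submediant of Eb melodic minor (ascending) is C.
C up to E#: letters C→E make it a third; 5 semitones makes it augmented.

augmented third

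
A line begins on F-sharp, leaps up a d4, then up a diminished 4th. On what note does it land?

A diminished fourth up from F# is Bb (letter B, 4 semitones up).
A diminished fourth up from Bb is Ebb (letter E, 4 semitones up).

Ebb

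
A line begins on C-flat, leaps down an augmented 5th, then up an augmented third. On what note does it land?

Ab

An augmented fifth down from Cb is Fbb (letter F, 8 semitones down).
An augmented third up from Fbb is Ab (letter A, 5 semitones up).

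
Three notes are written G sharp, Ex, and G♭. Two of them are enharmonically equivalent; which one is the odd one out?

G#

In 12-tone equal temperament, enharmonic equivalents share a pitch class. G# is pitch class 8; E## is pitch class 6; Gb is pitch class 6.
E## and Gb share pitch class 6, while G# is pitch class 8.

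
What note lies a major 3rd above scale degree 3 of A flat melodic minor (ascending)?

Scale degree 3 of Ab melodic minor (ascending) is Cb.
A major third (4 semitones) above Cb lands on the letter E, giving Eb.

Eb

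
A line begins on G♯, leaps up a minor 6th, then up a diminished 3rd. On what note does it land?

Gb

A minor sixth up from G# is E (letter E, 8 semitones up).
A diminished third up from E is Gb (letter G, 2 semitones up).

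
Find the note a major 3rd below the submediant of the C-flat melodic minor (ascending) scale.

The submediant of Cb melodic minor (ascending) is Ab.
A major third (4 semitones) below Ab lands on the letter F, giving Fb.

Fb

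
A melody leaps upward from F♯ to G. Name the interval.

minor second

Counting letters F–G gives a second.
F#→G = 1 semitone, 1 narrower than the major second (2), so minor.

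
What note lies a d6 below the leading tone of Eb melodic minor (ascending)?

F##

The leading tone of Eb melodic minor (ascending) is D.
A diminished sixth (7 semitones) below D lands on the letter F, giving F##.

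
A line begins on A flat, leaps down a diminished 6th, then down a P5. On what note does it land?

F#

A diminished sixth down from Ab is C# (letter C, 7 semitones down).
A perfect fifth down from C# is F# (letter F, 7 semitones down).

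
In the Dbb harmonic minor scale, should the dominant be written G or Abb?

Each scale degree takes a distinct letter name. Degree 5 of a scale on D must use the letter A.
Abb and G are enharmonically the same pitch, but only Abb uses the letter A, so it is the correct spelling here.

Abb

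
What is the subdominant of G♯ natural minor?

C#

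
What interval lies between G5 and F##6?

augmented seventh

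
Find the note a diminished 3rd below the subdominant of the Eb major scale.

The subdominant of Eb major is Ab.
A diminished third (2 semitones) below Ab lands on the letter F, giving F#.

F#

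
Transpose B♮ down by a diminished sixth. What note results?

D##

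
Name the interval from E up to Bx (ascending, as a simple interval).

doubly augmented fifth

Counting letters E–F–G–A–B gives a fifth.
E→B## = 9 semitones, 2 wider than the perfect fifth (7), so doubly augmented.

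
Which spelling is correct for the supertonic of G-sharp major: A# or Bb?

A#

Each scale degree takes a distinct letter name. Degree 2 of a scale on G must use the letter A.
A# and Bb are enharmonically the same pitch, but only A# uses the letter A, so it is the correct spelling here.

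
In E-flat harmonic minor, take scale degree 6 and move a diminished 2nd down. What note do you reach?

B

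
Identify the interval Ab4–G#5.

The letter names run A→G, a span of 6 letter steps, so the interval is some kind of seventh.
Ab to G# is 12 semitones. A major seventh is 11, so 12 makes it augmented.

augmented seventh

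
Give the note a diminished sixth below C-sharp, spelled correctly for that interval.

E##

A sixth below C lands on the letter E.
A diminished sixth spans 7 semitones, so C# moves to pitch class 6. On the letter E that is E##.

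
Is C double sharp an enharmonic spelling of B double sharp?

No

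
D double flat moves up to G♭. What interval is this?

Counting letters D–E–F–G gives a fourth.
Dbb→Gb = 6 semitones, 1 wider than the perfect fourth (5), so augmented.

augmented fourth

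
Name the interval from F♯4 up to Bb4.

diminished fourth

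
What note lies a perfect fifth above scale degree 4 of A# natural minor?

Scale degree 4 of A# natural minor is D#.
A perfect fifth (7 semitones) above D# lands on the letter A, giving A#.

A#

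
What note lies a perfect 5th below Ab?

Db

A fifth below A lands on the letter D.
A perfect fifth spans 7 semitones, so Ab moves to pitch class 1. On the letter D that is Db.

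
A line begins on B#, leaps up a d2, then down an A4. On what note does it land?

A diminished second up from B# is C (letter C, 0 semitones up).
An augmented fourth down from C is Gb (letter G, 6 semitones down).

Gb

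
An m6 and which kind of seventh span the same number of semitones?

doubly diminished

A minor sixth spans 8 semitones.
A seventh spanning 8 semitones is doubly diminished (the major seventh is 11).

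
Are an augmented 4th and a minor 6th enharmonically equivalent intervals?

No

An augmented fourth spans 6 semitones; a minor sixth spans 8.
The spans differ, so they are not enharmonic equivalents.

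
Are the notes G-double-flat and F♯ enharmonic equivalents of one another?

Gbb is pitch class 5; F# is pitch class 6.
The pitch classes differ (5 vs. 6), so they are not enharmonic equivalents.

No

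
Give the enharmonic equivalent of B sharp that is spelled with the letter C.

C

B# is pitch class 0. The letter C alone is pitch class 0.
Pitch class 0 on C needs no accidental: C.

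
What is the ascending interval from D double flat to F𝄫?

Counting letters D–E–F gives a third.
Dbb→Fbb = 3 semitones, 1 narrower than the major third (4), so minor.

minor third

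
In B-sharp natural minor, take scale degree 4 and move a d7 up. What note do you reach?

D

Scale degree 4 of B# natural minor is E#.
A diminished seventh (9 semitones) above E# lands on the letter D, giving D.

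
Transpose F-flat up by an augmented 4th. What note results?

F up a perfect fourth is Bb, so the target letter is B.
From Fb, an augmented fourth is 6 semitones up: Bb.

Bb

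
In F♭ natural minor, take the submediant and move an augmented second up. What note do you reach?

The submediant of Fb natural minor is Dbb.
An augmented second (3 semitones) above Dbb lands on the letter E, giving Eb.

Eb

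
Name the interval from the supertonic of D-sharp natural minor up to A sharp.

perfect fourth

The supertonic of D# natural minor is E#.
E# up to A#: letters E→A make it a fourth; 5 semitones makes it perfect.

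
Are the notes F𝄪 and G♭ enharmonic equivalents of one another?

No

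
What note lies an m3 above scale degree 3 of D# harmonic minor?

A

Scale degree 3 of D# harmonic minor is F#.
A minor third (3 semitones) above F# lands on the letter A, giving A.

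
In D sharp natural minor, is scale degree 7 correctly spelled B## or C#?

C#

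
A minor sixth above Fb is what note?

Dbb

F up a major sixth is D, so the target letter is D.
From Fb, a minor sixth is 8 semitones up: Dbb.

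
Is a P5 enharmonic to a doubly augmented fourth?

Yes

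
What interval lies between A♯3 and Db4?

Counting letters A–B–C–D gives a fourth.
A#→Db = 3 semitones, 2 narrower than the perfect fourth (5), so doubly diminished.

doubly diminished fourth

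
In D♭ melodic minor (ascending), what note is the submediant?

Bb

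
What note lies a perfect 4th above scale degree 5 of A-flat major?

Scale degree 5 of Ab major is Eb.
A perfect fourth (5 semitones) above Eb lands on the letter A, giving Ab.

Ab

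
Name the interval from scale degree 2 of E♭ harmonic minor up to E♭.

minor seventh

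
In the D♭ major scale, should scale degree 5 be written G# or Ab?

Ab

Each scale degree takes a distinct letter name. Degree 5 of a scale on D must use the letter A.
Ab and G# are enharmonically the same pitch, but only Ab uses the letter A, so it is the correct spelling here.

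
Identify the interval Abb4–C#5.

doubly augmented third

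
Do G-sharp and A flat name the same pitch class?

Yes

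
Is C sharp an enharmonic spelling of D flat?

C# = pitch class 1 and Db = pitch class 1 — the same pitch class, so they are enharmonic equivalents.

Yes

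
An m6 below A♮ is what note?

A sixth below A lands on the letter C.
A minor sixth spans 8 semitones, so A moves to pitch class 1. On the letter C that is C#.

C#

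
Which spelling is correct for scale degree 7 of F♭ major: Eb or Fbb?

Each scale degree takes a distinct letter name. Degree 7 of a scale on F must use the letter E.
Eb and Fbb are enharmonically the same pitch, but only Eb uses the letter E, so it is the correct spelling here.

Eb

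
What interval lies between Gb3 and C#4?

The letter names run G→C, a span of 3 letter steps, so the interval is some kind of fourth.
Gb to C# is 7 semitones. A perfect fourth is 5, so 7 makes it doubly augmented.

doubly augmented fourth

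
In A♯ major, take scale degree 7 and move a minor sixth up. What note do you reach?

E#

Scale degree 7 of A# major is G##.
A minor sixth (8 semitones) above G## lands on the letter E, giving E#.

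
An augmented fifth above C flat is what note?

A fifth above C lands on the letter G.
An augmented fifth spans 8 semitones, so Cb moves to pitch class 7. On the letter G that is G.

G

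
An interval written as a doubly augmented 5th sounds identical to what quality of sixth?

major

A doubly augmented fifth spans 9 semitones.
A sixth spanning 9 semitones is major (the major sixth is 9).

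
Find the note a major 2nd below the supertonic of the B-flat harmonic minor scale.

The supertonic of Bb harmonic minor is C.
A major second (2 semitones) below C lands on the letter B, giving Bb.

Bb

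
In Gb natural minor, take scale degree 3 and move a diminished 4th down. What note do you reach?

Scale degree 3 of Gb natural minor is Bbb.
A diminished fourth (4 semitones) below Bbb lands on the letter F, giving F.

F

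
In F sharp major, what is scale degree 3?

A#

The F# major scale runs F# G# A# B C# D# E#.
Degree 3 is A#.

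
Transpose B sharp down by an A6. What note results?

D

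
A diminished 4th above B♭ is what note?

B up a perfect fourth is E, so the target letter is E.
From Bb, a diminished fourth is 4 semitones up: Ebb.

Ebb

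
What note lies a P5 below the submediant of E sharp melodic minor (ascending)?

The submediant of E# melodic minor (ascending) is C##.
A perfect fifth (7 semitones) below C## lands on the letter F, giving F##.

F##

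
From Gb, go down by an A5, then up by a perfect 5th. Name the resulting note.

Gbb

An augmented fifth down from Gb is Cbb (letter C, 8 semitones down).
A perfect fifth up from Cbb is Gbb (letter G, 7 semitones up).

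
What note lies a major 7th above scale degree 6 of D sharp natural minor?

A#

Scale degree 6 of D# natural minor is B.
A major seventh (11 semitones) above B lands on the letter A, giving A#.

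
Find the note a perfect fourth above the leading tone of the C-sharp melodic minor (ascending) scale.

The leading tone of C# melodic minor (ascending) is B#.
A perfect fourth (5 semitones) above B# lands on the letter E, giving E#.

E#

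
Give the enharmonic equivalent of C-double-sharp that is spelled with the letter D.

D

Plain D sits at the same pitch as C##, so on the letter D the same pitch needs a natural: D.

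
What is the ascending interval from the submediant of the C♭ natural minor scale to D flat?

augmented fourth

The submediant of Cb natural minor is Abb.
Abb up to Db: letters A→D make it a fourth; 6 semitones makes it augmented.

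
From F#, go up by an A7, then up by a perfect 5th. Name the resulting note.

An augmented seventh up from F# is E## (letter E, 12 semitones up).
A perfect fifth up from E## is B## (letter B, 7 semitones up).

B##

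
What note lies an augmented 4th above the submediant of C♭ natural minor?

Db

The submediant of Cb natural minor is Abb.
An augmented fourth (6 semitones) above Abb lands on the letter D, giving Db.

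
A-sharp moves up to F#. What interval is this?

The letter names run A→F, a span of 5 letter steps, so the interval is some kind of sixth.
A# to F# is 8 semitones. A major sixth is 9, so 8 makes it minor.

minor sixth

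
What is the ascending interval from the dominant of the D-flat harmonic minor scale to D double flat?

diminished fourth

The dominant of Db harmonic minor is Ab.
Ab up to Dbb: letters A→D make it a fourth; 4 semitones makes it diminished.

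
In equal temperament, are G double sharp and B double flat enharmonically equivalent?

Yes

G## = pitch class 9 and Bbb = pitch class 9 — the same pitch class, so they are enharmonic equivalents.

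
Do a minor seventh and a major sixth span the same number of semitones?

A minor seventh spans 10 semitones; a major sixth spans 9.
The spans differ, so they are not enharmonic equivalents.

No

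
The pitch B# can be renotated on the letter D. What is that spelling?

Dbb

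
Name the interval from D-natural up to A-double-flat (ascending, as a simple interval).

doubly diminished fifth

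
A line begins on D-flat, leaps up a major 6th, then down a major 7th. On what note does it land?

A major sixth up from Db is Bb (letter B, 9 semitones up).
A major seventh down from Bb is Cb (letter C, 11 semitones down).

Cb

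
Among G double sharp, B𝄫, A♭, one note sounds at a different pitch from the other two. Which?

Ab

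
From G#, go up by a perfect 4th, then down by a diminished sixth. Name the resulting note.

E##

A perfect fourth up from G# is C# (letter C, 5 semitones up).
A diminished sixth down from C# is E## (letter E, 7 semitones down).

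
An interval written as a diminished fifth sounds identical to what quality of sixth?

doubly diminished

A diminished fifth spans 6 semitones.
A sixth spanning 6 semitones is doubly diminished (the major sixth is 9).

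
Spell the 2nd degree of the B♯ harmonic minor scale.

C##

Degree 2 takes the letter 1 step above B, which is C.
In harmonic minor, degree 2 sits 2 semitones above the tonic. B# + 2 semitones is pitch class 2, spelled on C as C##.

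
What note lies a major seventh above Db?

C

A seventh above D lands on the letter C.
A major seventh spans 11 semitones, so Db moves to pitch class 0. On the letter C that is C.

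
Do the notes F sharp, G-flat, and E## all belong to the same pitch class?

Yes

F# = pitch class 6 and Gb = pitch class 6 and E## = pitch class 6 — the same pitch class, so they are enharmonic equivalents.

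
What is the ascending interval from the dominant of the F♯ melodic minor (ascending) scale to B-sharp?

The dominant of F# melodic minor (ascending) is C#.
C# up to B#: letters C→B make it a seventh; 11 semitones makes it major.

major seventh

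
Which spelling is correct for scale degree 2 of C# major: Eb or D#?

D#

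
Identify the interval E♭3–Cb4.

The letter names run E→C, a span of 5 letter steps, so the interval is some kind of sixth.
Eb to Cb is 8 semitones. A major sixth is 9, so 8 makes it minor.

minor sixth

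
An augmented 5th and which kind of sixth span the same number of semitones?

minor

An augmented fifth spans 8 semitones.
A sixth spanning 8 semitones is minor (the major sixth is 9).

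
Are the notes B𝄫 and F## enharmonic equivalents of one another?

Bbb is pitch class 9; F## is pitch class 7.
The pitch classes differ (9 vs. 7), so they are not enharmonic equivalents.

No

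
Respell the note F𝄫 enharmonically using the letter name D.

D#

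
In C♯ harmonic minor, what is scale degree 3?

The C# harmonic minor scale runs C# D# E F# G# A B#.
Degree 3 is E.

E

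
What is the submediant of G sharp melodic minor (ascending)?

E#

Degree 6 takes the letter 5 steps above G, which is E.
In melodic minor (ascending), degree 6 sits 9 semitones above the tonic. G# + 9 semitones is pitch class 5, spelled on E as E#.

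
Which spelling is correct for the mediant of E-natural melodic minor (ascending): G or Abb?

G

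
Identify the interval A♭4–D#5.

Counting letters A–B–C–D gives a fourth.
Ab→D# = 7 semitones, 2 wider than the perfect fourth (5), so doubly augmented.

doubly augmented fourth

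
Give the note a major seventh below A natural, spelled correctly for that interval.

Bb

A seventh below A lands on the letter B.
A major seventh spans 11 semitones, so A moves to pitch class 10. On the letter B that is Bb.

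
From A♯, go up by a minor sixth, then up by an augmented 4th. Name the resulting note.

A minor sixth up from A# is F# (letter F, 8 semitones up).
An augmented fourth up from F# is B# (letter B, 6 semitones up).

B#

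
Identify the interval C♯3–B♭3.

The letter names run C→B, a span of 6 letter steps, so the interval is some kind of seventh.
C# to Bb is 9 semitones. A major seventh is 11, so 9 makes it diminished.

diminished seventh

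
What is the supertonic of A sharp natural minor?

B#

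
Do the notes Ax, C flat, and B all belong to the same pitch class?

A## is pitch class 11; Cb is pitch class 11; B is pitch class 11.
All spellings map to pitch class 11, so they are enharmonically equivalent.

Yes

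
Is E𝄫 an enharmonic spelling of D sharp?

Two spellings are enharmonically equivalent only if they share a pitch class.
Here Ebb → 2, D# → 3; 2 ≠ 3, so they are not.

No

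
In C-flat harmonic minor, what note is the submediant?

Abb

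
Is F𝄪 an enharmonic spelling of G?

F## is pitch class 7; G is pitch class 7.
All spellings map to pitch class 7, so they are enharmonically equivalent.

Yes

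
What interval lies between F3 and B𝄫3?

diminished fourth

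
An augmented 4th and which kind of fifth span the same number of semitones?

diminished

An augmented fourth spans 6 semitones.
A fifth spanning 6 semitones is diminished (the perfect fifth is 7).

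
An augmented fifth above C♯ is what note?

G##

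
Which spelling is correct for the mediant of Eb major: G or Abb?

G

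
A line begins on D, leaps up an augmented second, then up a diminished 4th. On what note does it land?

An augmented second up from D is E# (letter E, 3 semitones up).
A diminished fourth up from E# is A (letter A, 4 semitones up).

A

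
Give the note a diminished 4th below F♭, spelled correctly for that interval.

C

A fourth below F lands on the letter C.
A diminished fourth spans 4 semitones, so Fb moves to pitch class 0. On the letter C that is C.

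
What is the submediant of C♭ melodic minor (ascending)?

Ab

Degree 6 takes the letter 5 steps above C, which is A.
In melodic minor (ascending), degree 6 sits 9 semitones above the tonic. Cb + 9 semitones is pitch class 8, spelled on A as Ab.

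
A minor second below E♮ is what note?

E down a major second is D, so the target letter is D.
From E, a minor second is 1 semitone down: D#.

D#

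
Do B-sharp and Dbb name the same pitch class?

Yes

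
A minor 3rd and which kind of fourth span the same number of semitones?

A minor third spans 3 semitones.
A fourth spanning 3 semitones is doubly diminished (the perfect fourth is 5).

doubly diminished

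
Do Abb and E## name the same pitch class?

Two spellings are enharmonically equivalent only if they share a pitch class.
Here Abb → 7, E## → 6; 6 ≠ 7, so they are not.

No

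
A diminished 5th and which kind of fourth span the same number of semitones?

A diminished fifth spans 6 semitones.
A fourth spanning 6 semitones is augmented (the perfect fourth is 5).

augmented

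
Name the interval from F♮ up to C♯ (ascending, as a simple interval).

augmented fifth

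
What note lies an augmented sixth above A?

F##

A sixth above A lands on the letter F.
An augmented sixth spans 10 semitones, so A moves to pitch class 7. On the letter F that is F##.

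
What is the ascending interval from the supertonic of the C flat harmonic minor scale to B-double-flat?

minor sixth

The supertonic of Cb harmonic minor is Db.
Db up to Bbb: letters D→B make it a sixth; 8 semitones makes it minor.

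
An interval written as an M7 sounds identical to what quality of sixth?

doubly augmented

A major seventh spans 11 semitones.
A sixth spanning 11 semitones is doubly augmented (the major sixth is 9).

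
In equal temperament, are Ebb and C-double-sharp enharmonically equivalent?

Ebb is pitch class 2; C## is pitch class 2.
All spellings map to pitch class 2, so they are enharmonically equivalent.

Yes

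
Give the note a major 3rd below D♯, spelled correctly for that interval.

A third below D lands on the letter B.
A major third spans 4 semitones, so D# moves to pitch class 11. On the letter B that is B.

B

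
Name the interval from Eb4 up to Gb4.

Counting letters E–F–G gives a third.
Eb→Gb = 3 semitones, 1 narrower than the major third (4), so minor.

minor third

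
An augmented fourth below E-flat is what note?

A fourth below E lands on the letter B.
An augmented fourth spans 6 semitones, so Eb moves to pitch class 9. On the letter B that is Bbb.

Bbb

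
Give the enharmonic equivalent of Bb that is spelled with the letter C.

Bb is pitch class 10. The letter C alone is pitch class 0.
To reach pitch class 10 from C requires an offset of -2 semitones, i.e. double flat: Cbb.

Cbb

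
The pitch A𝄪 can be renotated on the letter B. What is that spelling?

Plain B sits at the same pitch as A##, so on the letter B the same pitch needs a natural: B.

B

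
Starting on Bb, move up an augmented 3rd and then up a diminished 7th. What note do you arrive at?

C

An augmented third up from Bb is D# (letter D, 5 semitones up).
A diminished seventh up from D# is C (letter C, 9 semitones up).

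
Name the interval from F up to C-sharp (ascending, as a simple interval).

augmented fifth

The letter names run F→C, a span of 4 letter steps, so the interval is some kind of fifth.
F to C# is 8 semitones. A perfect fifth is 7, so 8 makes it augmented.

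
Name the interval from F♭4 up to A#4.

doubly augmented third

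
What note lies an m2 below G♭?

F

A second below G lands on the letter F.
A minor second spans 1 semitone, so Gb moves to pitch class 5. On the letter F that is F.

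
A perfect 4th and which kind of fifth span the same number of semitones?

A perfect fourth spans 5 semitones.
A fifth spanning 5 semitones is doubly diminished (the perfect fifth is 7).

doubly diminished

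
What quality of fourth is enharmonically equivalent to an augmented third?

An augmented third spans 5 semitones.
A fourth spanning 5 semitones is perfect (the perfect fourth is 5).

perfect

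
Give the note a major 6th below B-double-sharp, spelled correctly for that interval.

D##

A sixth below B lands on the letter D.
A major sixth spans 9 semitones, so B## moves to pitch class 4. On the letter D that is D##.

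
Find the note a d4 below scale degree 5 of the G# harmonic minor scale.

Scale degree 5 of G# harmonic minor is D#.
A diminished fourth (4 semitones) below D# lands on the letter A, giving A##.

A##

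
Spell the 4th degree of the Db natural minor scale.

Degree 4 takes the letter 3 steps above D, which is G.
In natural minor, degree 4 sits 5 semitones above the tonic. Db + 5 semitones is pitch class 6, spelled on G as Gb.

Gb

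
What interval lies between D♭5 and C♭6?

minor seventh

Counting letters D–E–F–G–A–B–C gives a seventh.
Db→Cb = 10 semitones, 1 narrower than the major seventh (11), so minor.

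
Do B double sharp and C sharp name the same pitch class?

B## is pitch class 1; C# is pitch class 1.
All spellings map to pitch class 1, so they are enharmonically equivalent.

Yes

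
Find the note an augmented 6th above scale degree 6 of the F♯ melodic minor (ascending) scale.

B##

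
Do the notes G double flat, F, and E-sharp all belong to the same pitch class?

Yes

Gbb is pitch class 5; F is pitch class 5; E# is pitch class 5.
All spellings map to pitch class 5, so they are enharmonically equivalent.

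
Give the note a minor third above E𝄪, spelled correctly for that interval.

E up a major third is G#, so the target letter is G.
From E##, a minor third is 3 semitones up: G##.

G##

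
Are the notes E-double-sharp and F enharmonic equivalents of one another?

Two spellings are enharmonically equivalent only if they share a pitch class.
Here E## → 6, F → 5; 5 ≠ 6, so they are not.

No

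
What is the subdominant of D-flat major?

Gb

The Db major scale runs Db Eb F Gb Ab Bb C.
Degree 4 is Gb.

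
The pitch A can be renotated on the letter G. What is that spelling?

G##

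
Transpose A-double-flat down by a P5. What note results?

Dbb

A down a perfect fifth is D, so the target letter is D.
From Abb, a perfect fifth is 7 semitones down: Dbb.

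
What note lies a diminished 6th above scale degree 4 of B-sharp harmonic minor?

C

Scale degree 4 of B# harmonic minor is E#.
A diminished sixth (7 semitones) above E# lands on the letter C, giving C.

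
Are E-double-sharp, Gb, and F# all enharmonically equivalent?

E## is pitch class 6; Gb is pitch class 6; F# is pitch class 6.
All spellings map to pitch class 6, so they are enharmonically equivalent.

Yes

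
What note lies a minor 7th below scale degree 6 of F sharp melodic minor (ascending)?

E#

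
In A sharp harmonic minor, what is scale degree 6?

F#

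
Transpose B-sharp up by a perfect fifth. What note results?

A fifth above B lands on the letter F.
A perfect fifth spans 7 semitones, so B# moves to pitch class 7. On the letter F that is F##.

F##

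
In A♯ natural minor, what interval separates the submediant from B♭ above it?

diminished fourth

The submediant of A# natural minor is F#.
F# up to Bb: letters F→B make it a fourth; 4 semitones makes it diminished.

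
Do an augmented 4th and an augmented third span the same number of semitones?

An augmented fourth spans 6 semitones; an augmented third spans 5.
The spans differ, so they are not enharmonic equivalents.

No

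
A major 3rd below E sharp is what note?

C#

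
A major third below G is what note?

Eb

A third below G lands on the letter E.
A major third spans 4 semitones, so G moves to pitch class 3. On the letter E that is Eb.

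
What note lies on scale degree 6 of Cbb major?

Degree 6 takes the letter 5 steps above C, which is A.
In major, degree 6 sits 9 semitones above the tonic. Cbb + 9 semitones is pitch class 7, spelled on A as Abb.

Abb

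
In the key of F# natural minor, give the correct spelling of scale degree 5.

C#

Degree 5 takes the letter 4 steps above F, which is C.
In natural minor, degree 5 sits 7 semitones above the tonic. F# + 7 semitones is pitch class 1, spelled on C as C#.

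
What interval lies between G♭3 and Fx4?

The letter names run G→F, a span of 6 letter steps, so the interval is some kind of seventh.
Gb to F## is 13 semitones. A major seventh is 11, so 13 makes it doubly augmented.

doubly augmented seventh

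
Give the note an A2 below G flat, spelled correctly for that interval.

G down a major second is F, so the target letter is F.
From Gb, an augmented second is 3 semitones down: Fbb.

Fbb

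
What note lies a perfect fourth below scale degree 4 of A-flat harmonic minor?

Ab

Scale degree 4 of Ab harmonic minor is Db.
A perfect fourth (5 semitones) below Db lands on the letter A, giving Ab.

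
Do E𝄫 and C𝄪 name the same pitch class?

Ebb is pitch class 2; C## is pitch class 2.
All spellings map to pitch class 2, so they are enharmonically equivalent.

Yes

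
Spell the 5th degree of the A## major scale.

E##

Degree 5 takes the letter 4 steps above A, which is E.
In major, degree 5 sits 7 semitones above the tonic. A## + 7 semitones is pitch class 6, spelled on E as E##.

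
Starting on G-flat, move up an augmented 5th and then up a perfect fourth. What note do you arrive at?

An augmented fifth up from Gb is D (letter D, 8 semitones up).
A perfect fourth up from D is G (letter G, 5 semitones up).

G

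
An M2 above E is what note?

A second above E lands on the letter F.
A major second spans 2 semitones, so E moves to pitch class 6. On the letter F that is F#.

F#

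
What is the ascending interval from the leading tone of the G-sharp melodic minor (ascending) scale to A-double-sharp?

The leading tone of G# melodic minor (ascending) is F##.
F## up to A##: letters F→A make it a third; 4 semitones makes it major.

major third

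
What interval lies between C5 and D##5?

The letter names run C→D, a span of 1 letter step, so the interval is some kind of second.
C to D## is 4 semitones. A major second is 2, so 4 makes it doubly augmented.

doubly augmented second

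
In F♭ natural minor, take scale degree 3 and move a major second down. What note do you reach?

Scale degree 3 of Fb natural minor is Abb.
A major second (2 semitones) below Abb lands on the letter G, giving Gbb.

Gbb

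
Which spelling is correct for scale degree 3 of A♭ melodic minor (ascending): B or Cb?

Cb

Each scale degree takes a distinct letter name. Degree 3 of a scale on A must use the letter C.
Cb and B are enharmonically the same pitch, but only Cb uses the letter C, so it is the correct spelling here.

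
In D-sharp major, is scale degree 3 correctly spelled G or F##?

F##

Each scale degree takes a distinct letter name. Degree 3 of a scale on D must use the letter F.
F## and G are enharmonically the same pitch, but only F## uses the letter F, so it is the correct spelling here.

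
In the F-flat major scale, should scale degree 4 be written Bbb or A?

Each scale degree takes a distinct letter name. Degree 4 of a scale on F must use the letter B.
Bbb and A are enharmonically the same pitch, but only Bbb uses the letter B, so it is the correct spelling here.

Bbb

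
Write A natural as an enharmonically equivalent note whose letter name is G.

G##

Plain G sits 2 semitones below A, so on the letter G the same pitch needs a double sharp: G##.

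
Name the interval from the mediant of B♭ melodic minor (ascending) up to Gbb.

diminished fourth

The mediant of Bb melodic minor (ascending) is Db.
Db up to Gbb: letters D→G make it a fourth; 4 semitones makes it diminished.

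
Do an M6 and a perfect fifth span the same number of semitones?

A major sixth spans 9 semitones; a perfect fifth spans 7.
The spans differ, so they are not enharmonic equivalents.

No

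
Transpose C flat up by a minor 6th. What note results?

C up a major sixth is A, so the target letter is A.
From Cb, a minor sixth is 8 semitones up: Abb.

Abb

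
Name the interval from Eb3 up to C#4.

Counting letters E–F–G–A–B–C gives a sixth.
Eb→C# = 10 semitones, 1 wider than the major sixth (9), so augmented.

augmented sixth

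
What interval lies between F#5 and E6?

minor seventh

The letter names run F→E, a span of 6 letter steps, so the interval is some kind of seventh.
F# to E is 10 semitones. A major seventh is 11, so 10 makes it minor.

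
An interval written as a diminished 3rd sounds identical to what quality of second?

major

A diminished third spans 2 semitones.
A second spanning 2 semitones is major (the major second is 2).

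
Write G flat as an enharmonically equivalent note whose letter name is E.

Gb is pitch class 6. The letter E alone is pitch class 4.
To reach pitch class 6 from E requires an offset of +2 semitones, i.e. double sharp: E##.

E##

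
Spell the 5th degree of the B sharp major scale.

Degree 5 takes the letter 4 steps above B, which is F.
In major, degree 5 sits 7 semitones above the tonic. B# + 7 semitones is pitch class 7, spelled on F as F##.

F##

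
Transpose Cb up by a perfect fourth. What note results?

C up a perfect fourth is F, so the target letter is F.
From Cb, a perfect fourth is 5 semitones up: Fb.

Fb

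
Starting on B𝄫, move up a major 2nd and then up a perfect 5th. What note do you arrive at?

Gb

A major second up from Bbb is Cb (letter C, 2 semitones up).
A perfect fifth up from Cb is Gb (letter G, 7 semitones up).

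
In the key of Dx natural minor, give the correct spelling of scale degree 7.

The D## natural minor scale runs D## E## F## G## A## B# C##.
Degree 7 is C##.

C##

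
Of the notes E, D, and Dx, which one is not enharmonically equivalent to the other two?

D

In 12-tone equal temperament, enharmonic equivalents share a pitch class. E is pitch class 4; D is pitch class 2; D## is pitch class 4.
E and D## share pitch class 4, while D is pitch class 2.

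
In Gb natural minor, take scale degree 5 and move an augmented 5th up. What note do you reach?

Scale degree 5 of Gb natural minor is Db.
An augmented fifth (8 semitones) above Db lands on the letter A, giving A.

A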